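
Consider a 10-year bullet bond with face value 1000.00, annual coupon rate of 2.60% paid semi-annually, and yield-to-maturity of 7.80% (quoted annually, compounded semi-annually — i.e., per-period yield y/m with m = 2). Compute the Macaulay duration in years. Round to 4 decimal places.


Answer: Macaulay duration = 8.5098 years

Derivation:
Coupon per period c = face * coupon_rate / m = 13.000000
Periods per year m = 2; per-period yield y/m = 0.039000
Number of cashflows N = 20
Cashflows (t years, CF_t, discount factor 1/(1+y/m)^(m*t), PV):
  t = 0.5000: CF_t = 13.000000, DF = 0.962464, PV = 12.512031
  t = 1.0000: CF_t = 13.000000, DF = 0.926337, PV = 12.042378
  t = 1.5000: CF_t = 13.000000, DF = 0.891566, PV = 11.590354
  t = 2.0000: CF_t = 13.000000, DF = 0.858100, PV = 11.155298
  t = 2.5000: CF_t = 13.000000, DF = 0.825890, PV = 10.736571
  t = 3.0000: CF_t = 13.000000, DF = 0.794889, PV = 10.333562
  t = 3.5000: CF_t = 13.000000, DF = 0.765052, PV = 9.945681
  t = 4.0000: CF_t = 13.000000, DF = 0.736335, PV = 9.572359
  t = 4.5000: CF_t = 13.000000, DF = 0.708696, PV = 9.213050
  t = 5.0000: CF_t = 13.000000, DF = 0.682094, PV = 8.867228
  t = 5.5000: CF_t = 13.000000, DF = 0.656491, PV = 8.534387
  t = 6.0000: CF_t = 13.000000, DF = 0.631849, PV = 8.214039
  t = 6.5000: CF_t = 13.000000, DF = 0.608132, PV = 7.905716
  t = 7.0000: CF_t = 13.000000, DF = 0.585305, PV = 7.608967
  t = 7.5000: CF_t = 13.000000, DF = 0.563335, PV = 7.323356
  t = 8.0000: CF_t = 13.000000, DF = 0.542190, PV = 7.048466
  t = 8.5000: CF_t = 13.000000, DF = 0.521838, PV = 6.783894
  t = 9.0000: CF_t = 13.000000, DF = 0.502250, PV = 6.529253
  t = 9.5000: CF_t = 13.000000, DF = 0.483398, PV = 6.284170
  t = 10.0000: CF_t = 1013.000000, DF = 0.465253, PV = 471.301144
Price P = sum_t PV_t = 643.501905
Macaulay numerator sum_t t * PV_t:
  t * PV_t at t = 0.5000: 6.256015
  t * PV_t at t = 1.0000: 12.042378
  t * PV_t at t = 1.5000: 17.385531
  t * PV_t at t = 2.0000: 22.310595
  t * PV_t at t = 2.5000: 26.841428
  t * PV_t at t = 3.0000: 31.000687
  t * PV_t at t = 3.5000: 34.809883
  t * PV_t at t = 4.0000: 38.289435
  t * PV_t at t = 4.5000: 41.458725
  t * PV_t at t = 5.0000: 44.336140
  t * PV_t at t = 5.5000: 46.939128
  t * PV_t at t = 6.0000: 49.284236
  t * PV_t at t = 6.5000: 51.387157
  t * PV_t at t = 7.0000: 53.262767
  t * PV_t at t = 7.5000: 54.925169
  t * PV_t at t = 8.0000: 56.387726
  t * PV_t at t = 8.5000: 57.663098
  t * PV_t at t = 9.0000: 58.763277
  t * PV_t at t = 9.5000: 59.699618
  t * PV_t at t = 10.0000: 4713.011443
Macaulay duration D = (sum_t t * PV_t) / P = 5476.054438 / 643.501905 = 8.509772


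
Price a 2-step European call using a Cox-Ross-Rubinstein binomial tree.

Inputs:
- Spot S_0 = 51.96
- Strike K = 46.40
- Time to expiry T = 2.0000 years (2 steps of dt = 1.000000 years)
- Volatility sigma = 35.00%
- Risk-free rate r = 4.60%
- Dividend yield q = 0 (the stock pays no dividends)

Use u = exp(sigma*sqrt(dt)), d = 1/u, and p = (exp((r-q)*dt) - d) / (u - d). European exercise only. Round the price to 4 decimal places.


Answer: Price = V(0,0) = 14.7324

Derivation:
dt = T/N = 1.000000
u = exp(sigma*sqrt(dt)) = 1.419068; d = 1/u = 0.704688
p = (exp((r-q)*dt) - d) / (u - d) = 0.479278
Discount per step: exp(-r*dt) = 0.955042
Stock lattice S(k, i) with i counting down-moves:
  k=0: S(0,0) = 51.9600
  k=1: S(1,0) = 73.7347; S(1,1) = 36.6156
  k=2: S(2,0) = 104.6346; S(2,1) = 51.9600; S(2,2) = 25.8026
Terminal payoffs V(N, i) = max(S_T - K, 0):
  V(2,0) = 58.234591; V(2,1) = 5.560000; V(2,2) = 0.000000
Backward induction: V(k, i) = exp(-r*dt) * [p * V(k+1, i) + (1-p) * V(k+1, i+1)].
  V(1,0) = exp(-r*dt) * [p*58.234591 + (1-p)*5.560000] = 29.420803
  V(1,1) = exp(-r*dt) * [p*5.560000 + (1-p)*0.000000] = 2.544982
  V(0,0) = exp(-r*dt) * [p*29.420803 + (1-p)*2.544982] = 14.732449


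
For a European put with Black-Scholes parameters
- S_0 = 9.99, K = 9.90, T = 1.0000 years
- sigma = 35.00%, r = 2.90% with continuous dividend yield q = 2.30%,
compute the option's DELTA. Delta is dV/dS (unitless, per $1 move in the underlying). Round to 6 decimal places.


Answer: Delta = -0.404308

Derivation:
d1 = 0.2179995301; d2 = -0.1320004699
phi(d1) = 0.3895743949; exp(-qT) = 0.9772624838; exp(-rT) = 0.9714164645
N(-d1) = 0.4137147388
Delta = -exp(-qT) * N(-d1) = -0.9772624838 * 0.4137147388 = -0.404308


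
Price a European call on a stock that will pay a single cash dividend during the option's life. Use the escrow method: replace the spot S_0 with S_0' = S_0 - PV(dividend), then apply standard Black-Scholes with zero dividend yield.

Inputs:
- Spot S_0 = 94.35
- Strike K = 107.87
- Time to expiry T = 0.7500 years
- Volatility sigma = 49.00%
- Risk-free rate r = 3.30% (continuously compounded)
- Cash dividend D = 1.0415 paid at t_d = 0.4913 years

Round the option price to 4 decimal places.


PV(D) = D * exp(-r * t_d) = 1.0415 * 0.98391782 = 1.02475041
S_0' = S_0 - PV(D) = 94.3500 - 1.02475041 = 93.32524959
d1 = (ln(S_0'/K) + (r + sigma^2/2)*T) / (sigma*sqrt(T)) = -0.07081048
d2 = d1 - sigma*sqrt(T) = -0.49516292
exp(-rT) = 0.97555377
N(d1) = 0.47177430; N(d2) = 0.31024256
C = S_0' * N(d1) - K * exp(-rT) * N(d2) = 93.32524959 * 0.47177430 - 107.8700 * 0.97555377 * 0.31024256 = 11.3807

Answer: Price = 11.3807


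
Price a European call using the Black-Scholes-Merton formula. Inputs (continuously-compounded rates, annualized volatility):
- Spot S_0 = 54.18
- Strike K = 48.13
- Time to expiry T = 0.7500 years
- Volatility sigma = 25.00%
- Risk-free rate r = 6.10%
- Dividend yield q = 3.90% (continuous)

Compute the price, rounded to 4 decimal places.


d1 = (ln(S/K) + (r - q + 0.5*sigma^2) * T) / (sigma * sqrt(T)) = 0.73135801
d2 = d1 - sigma * sqrt(T) = 0.51485166
exp(-rT) = 0.95528075; exp(-qT) = 0.97117364
C = S_0 * exp(-qT) * N(d1) - K * exp(-rT) * N(d2)
N(d1) = 0.76771975; N(d2) = 0.69667166
C = 54.1800 * 0.97117364 * 0.76771975 - 48.1300 * 0.95528075 * 0.69667166 = 8.3647

Answer: Price = 8.3647


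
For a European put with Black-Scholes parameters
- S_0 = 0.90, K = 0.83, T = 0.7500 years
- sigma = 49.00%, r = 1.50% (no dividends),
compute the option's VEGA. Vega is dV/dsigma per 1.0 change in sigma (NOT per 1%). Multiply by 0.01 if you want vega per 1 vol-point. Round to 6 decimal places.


d1 = 0.4294933691; d2 = 0.0051409213
phi(d1) = 0.3637927978; exp(-qT) = 1.0000000000; exp(-rT) = 0.9888130446
Vega = S * exp(-qT) * phi(d1) * sqrt(T) = 0.9000 * 1.0000000000 * 0.3637927978 * 0.8660254038 = 0.283548

Answer: Vega = 0.283548


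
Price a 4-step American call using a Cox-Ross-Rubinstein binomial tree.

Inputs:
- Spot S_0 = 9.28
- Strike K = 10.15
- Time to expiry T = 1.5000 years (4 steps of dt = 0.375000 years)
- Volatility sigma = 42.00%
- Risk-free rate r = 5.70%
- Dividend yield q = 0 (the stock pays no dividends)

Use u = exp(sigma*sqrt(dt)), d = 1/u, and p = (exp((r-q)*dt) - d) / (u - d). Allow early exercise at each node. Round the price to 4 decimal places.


Answer: Price = V(0,0) = 1.8779

Derivation:
dt = T/N = 0.375000
u = exp(sigma*sqrt(dt)) = 1.293299; d = 1/u = 0.773216
p = (exp((r-q)*dt) - d) / (u - d) = 0.477595
Discount per step: exp(-r*dt) = 0.978852
Stock lattice S(k, i) with i counting down-moves:
  k=0: S(0,0) = 9.2800
  k=1: S(1,0) = 12.0018; S(1,1) = 7.1754
  k=2: S(2,0) = 15.5219; S(2,1) = 9.2800; S(2,2) = 5.5482
  k=3: S(3,0) = 20.0745; S(3,1) = 12.0018; S(3,2) = 7.1754; S(3,3) = 4.2899
  k=4: S(4,0) = 25.9623; S(4,1) = 15.5219; S(4,2) = 9.2800; S(4,3) = 5.5482; S(4,4) = 3.3171
Terminal payoffs V(N, i) = max(S_T - K, 0):
  V(4,0) = 15.812346; V(4,1) = 5.371938; V(4,2) = 0.000000; V(4,3) = 0.000000; V(4,4) = 0.000000
Backward induction: V(k, i) = exp(-r*dt) * [p * V(k+1, i) + (1-p) * V(k+1, i+1)]; then take max(V_cont, immediate exercise) for American.
  V(3,0) = exp(-r*dt) * [p*15.812346 + (1-p)*5.371938] = 10.139163; exercise = 9.924509; V(3,0) = max -> 10.139163
  V(3,1) = exp(-r*dt) * [p*5.371938 + (1-p)*0.000000] = 2.511351; exercise = 1.851816; V(3,1) = max -> 2.511351
  V(3,2) = exp(-r*dt) * [p*0.000000 + (1-p)*0.000000] = 0.000000; exercise = 0.000000; V(3,2) = max -> 0.000000
  V(3,3) = exp(-r*dt) * [p*0.000000 + (1-p)*0.000000] = 0.000000; exercise = 0.000000; V(3,3) = max -> 0.000000
  V(2,0) = exp(-r*dt) * [p*10.139163 + (1-p)*2.511351] = 6.024200; exercise = 5.371938; V(2,0) = max -> 6.024200
  V(2,1) = exp(-r*dt) * [p*2.511351 + (1-p)*0.000000] = 1.174042; exercise = 0.000000; V(2,1) = max -> 1.174042
  V(2,2) = exp(-r*dt) * [p*0.000000 + (1-p)*0.000000] = 0.000000; exercise = 0.000000; V(2,2) = max -> 0.000000
  V(1,0) = exp(-r*dt) * [p*6.024200 + (1-p)*1.174042] = 3.416635; exercise = 1.851816; V(1,0) = max -> 3.416635
  V(1,1) = exp(-r*dt) * [p*1.174042 + (1-p)*0.000000] = 0.548858; exercise = 0.000000; V(1,1) = max -> 0.548858
  V(0,0) = exp(-r*dt) * [p*3.416635 + (1-p)*0.548858] = 1.877920; exercise = 0.000000; V(0,0) = max -> 1.877920


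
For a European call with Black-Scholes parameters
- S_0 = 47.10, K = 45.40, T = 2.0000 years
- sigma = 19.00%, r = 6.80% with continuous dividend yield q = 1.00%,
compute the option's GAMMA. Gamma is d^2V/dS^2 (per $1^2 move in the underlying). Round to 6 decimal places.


d1 = 0.7028674750; d2 = 0.4341668981
phi(d1) = 0.3116265146; exp(-qT) = 0.9801986733; exp(-rT) = 0.8728426325
Gamma = exp(-qT) * phi(d1) / (S * sigma * sqrt(T)) = 0.9801986733 * 0.3116265146 / (47.1000 * 0.1900 * 1.4142135624) = 0.024136

Answer: Gamma = 0.024136


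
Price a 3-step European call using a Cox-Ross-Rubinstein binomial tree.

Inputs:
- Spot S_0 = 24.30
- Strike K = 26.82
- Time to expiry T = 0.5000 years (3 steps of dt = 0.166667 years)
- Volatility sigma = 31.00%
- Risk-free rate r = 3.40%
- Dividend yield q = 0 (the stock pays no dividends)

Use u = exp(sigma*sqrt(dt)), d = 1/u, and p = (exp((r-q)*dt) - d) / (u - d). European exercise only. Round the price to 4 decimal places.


dt = T/N = 0.166667
u = exp(sigma*sqrt(dt)) = 1.134914; d = 1/u = 0.881124
p = (exp((r-q)*dt) - d) / (u - d) = 0.490794
Discount per step: exp(-r*dt) = 0.994349
Stock lattice S(k, i) with i counting down-moves:
  k=0: S(0,0) = 24.3000
  k=1: S(1,0) = 27.5784; S(1,1) = 21.4113
  k=2: S(2,0) = 31.2991; S(2,1) = 24.3000; S(2,2) = 18.8660
  k=3: S(3,0) = 35.5218; S(3,1) = 27.5784; S(3,2) = 21.4113; S(3,3) = 16.6233
Terminal payoffs V(N, i) = max(S_T - K, 0):
  V(3,0) = 8.701824; V(3,1) = 0.758413; V(3,2) = 0.000000; V(3,3) = 0.000000
Backward induction: V(k, i) = exp(-r*dt) * [p * V(k+1, i) + (1-p) * V(k+1, i+1)].
  V(2,0) = exp(-r*dt) * [p*8.701824 + (1-p)*0.758413] = 4.630680
  V(2,1) = exp(-r*dt) * [p*0.758413 + (1-p)*0.000000] = 0.370121
  V(2,2) = exp(-r*dt) * [p*0.000000 + (1-p)*0.000000] = 0.000000
  V(1,0) = exp(-r*dt) * [p*4.630680 + (1-p)*0.370121] = 2.447273
  V(1,1) = exp(-r*dt) * [p*0.370121 + (1-p)*0.000000] = 0.180627
  V(0,0) = exp(-r*dt) * [p*2.447273 + (1-p)*0.180627] = 1.285777

Answer: Price = V(0,0) = 1.2858


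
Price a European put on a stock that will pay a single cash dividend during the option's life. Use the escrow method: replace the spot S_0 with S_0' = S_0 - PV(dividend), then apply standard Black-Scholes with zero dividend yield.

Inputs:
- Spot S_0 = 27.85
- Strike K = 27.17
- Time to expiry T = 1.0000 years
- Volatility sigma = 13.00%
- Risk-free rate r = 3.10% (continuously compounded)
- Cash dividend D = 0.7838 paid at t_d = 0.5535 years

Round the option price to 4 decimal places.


Answer: Price = 1.0460

Derivation:
PV(D) = D * exp(-r * t_d) = 0.7838 * 0.98298787 = 0.77046589
S_0' = S_0 - PV(D) = 27.8500 - 0.77046589 = 27.07953411
d1 = (ln(S_0'/K) + (r + sigma^2/2)*T) / (sigma*sqrt(T)) = 0.27780631
d2 = d1 - sigma*sqrt(T) = 0.14780631
exp(-rT) = 0.96947557
N(-d1) = 0.39058052; N(-d2) = 0.44124782
P = K * exp(-rT) * N(-d2) - S_0' * N(-d1) = 27.1700 * 0.96947557 * 0.44124782 - 27.07953411 * 0.39058052 = 1.0460


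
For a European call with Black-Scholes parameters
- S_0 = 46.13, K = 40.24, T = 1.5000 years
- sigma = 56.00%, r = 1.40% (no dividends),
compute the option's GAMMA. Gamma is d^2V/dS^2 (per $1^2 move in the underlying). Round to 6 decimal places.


Answer: Gamma = 0.010702

Derivation:
d1 = 0.5727169052; d2 = -0.1131402227
phi(d1) = 0.3385982898; exp(-qT) = 1.0000000000; exp(-rT) = 0.9792189646
Gamma = exp(-qT) * phi(d1) / (S * sigma * sqrt(T)) = 1.0000000000 * 0.3385982898 / (46.1300 * 0.5600 * 1.2247448714) = 0.010702


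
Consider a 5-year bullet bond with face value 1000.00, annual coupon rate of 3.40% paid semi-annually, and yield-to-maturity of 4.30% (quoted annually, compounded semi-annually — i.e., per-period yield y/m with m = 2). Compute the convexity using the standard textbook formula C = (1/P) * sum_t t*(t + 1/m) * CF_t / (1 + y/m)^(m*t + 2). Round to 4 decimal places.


Coupon per period c = face * coupon_rate / m = 17.000000
Periods per year m = 2; per-period yield y/m = 0.021500
Number of cashflows N = 10
Cashflows (t years, CF_t, discount factor 1/(1+y/m)^(m*t), PV):
  t = 0.5000: CF_t = 17.000000, DF = 0.978953, PV = 16.642193
  t = 1.0000: CF_t = 17.000000, DF = 0.958348, PV = 16.291917
  t = 1.5000: CF_t = 17.000000, DF = 0.938177, PV = 15.949013
  t = 2.0000: CF_t = 17.000000, DF = 0.918431, PV = 15.613326
  t = 2.5000: CF_t = 17.000000, DF = 0.899100, PV = 15.284705
  t = 3.0000: CF_t = 17.000000, DF = 0.880177, PV = 14.963001
  t = 3.5000: CF_t = 17.000000, DF = 0.861651, PV = 14.648067
  t = 4.0000: CF_t = 17.000000, DF = 0.843515, PV = 14.339762
  t = 4.5000: CF_t = 17.000000, DF = 0.825762, PV = 14.037946
  t = 5.0000: CF_t = 1017.000000, DF = 0.808381, PV = 822.123842
Price P = sum_t PV_t = 959.893773
Convexity numerator sum_t t*(t + 1/m) * CF_t / (1+y/m)^(m*t + 2):
  t = 0.5000: term = 7.974506
  t = 1.0000: term = 23.419990
  t = 1.5000: term = 45.854116
  t = 2.0000: term = 74.815003
  t = 2.5000: term = 109.860504
  t = 3.0000: term = 150.567505
  t = 3.5000: term = 196.531251
  t = 4.0000: term = 247.364696
  t = 4.5000: term = 302.697866
  t = 5.0000: term = 21666.721206
Convexity = (1/P) * sum = 22825.806642 / 959.893773 = 23.779513

Answer: Convexity = 23.7795


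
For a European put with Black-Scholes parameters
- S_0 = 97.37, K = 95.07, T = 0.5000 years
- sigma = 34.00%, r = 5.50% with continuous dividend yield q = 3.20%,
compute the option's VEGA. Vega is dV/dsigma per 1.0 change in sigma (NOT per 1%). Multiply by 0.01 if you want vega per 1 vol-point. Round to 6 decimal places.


d1 = 0.2674722601; d2 = 0.0270559545
phi(d1) = 0.3849240495; exp(-qT) = 0.9841273201; exp(-rT) = 0.9728746826
Vega = S * exp(-qT) * phi(d1) * sqrt(T) = 97.3700 * 0.9841273201 * 0.3849240495 * 0.7071067812 = 26.081737

Answer: Vega = 26.081737


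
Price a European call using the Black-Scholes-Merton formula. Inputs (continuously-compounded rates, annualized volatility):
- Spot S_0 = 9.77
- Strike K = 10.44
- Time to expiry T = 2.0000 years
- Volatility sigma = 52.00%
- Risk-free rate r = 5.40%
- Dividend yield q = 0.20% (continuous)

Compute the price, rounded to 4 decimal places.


d1 = (ln(S/K) + (r - q + 0.5*sigma^2) * T) / (sigma * sqrt(T)) = 0.41892253
d2 = d1 - sigma * sqrt(T) = -0.31646852
exp(-rT) = 0.89762760; exp(-qT) = 0.99600799
C = S_0 * exp(-qT) * N(d1) - K * exp(-rT) * N(d2)
N(d1) = 0.66236363; N(d2) = 0.37582346
C = 9.7700 * 0.99600799 * 0.66236363 - 10.4400 * 0.89762760 * 0.37582346 = 2.9235

Answer: Price = 2.9235


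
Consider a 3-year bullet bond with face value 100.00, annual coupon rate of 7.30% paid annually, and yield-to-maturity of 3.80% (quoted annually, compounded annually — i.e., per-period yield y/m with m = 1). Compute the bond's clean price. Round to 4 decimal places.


Coupon per period c = face * coupon_rate / m = 7.300000
Periods per year m = 1; per-period yield y/m = 0.038000
Number of cashflows N = 3
Cashflows (t years, CF_t, discount factor 1/(1+y/m)^(m*t), PV):
  t = 1.0000: CF_t = 7.300000, DF = 0.963391, PV = 7.032755
  t = 2.0000: CF_t = 7.300000, DF = 0.928122, PV = 6.775294
  t = 3.0000: CF_t = 107.300000, DF = 0.894145, PV = 95.941756
Price P = sum_t PV_t = 109.749805

Answer: Price = 109.7498


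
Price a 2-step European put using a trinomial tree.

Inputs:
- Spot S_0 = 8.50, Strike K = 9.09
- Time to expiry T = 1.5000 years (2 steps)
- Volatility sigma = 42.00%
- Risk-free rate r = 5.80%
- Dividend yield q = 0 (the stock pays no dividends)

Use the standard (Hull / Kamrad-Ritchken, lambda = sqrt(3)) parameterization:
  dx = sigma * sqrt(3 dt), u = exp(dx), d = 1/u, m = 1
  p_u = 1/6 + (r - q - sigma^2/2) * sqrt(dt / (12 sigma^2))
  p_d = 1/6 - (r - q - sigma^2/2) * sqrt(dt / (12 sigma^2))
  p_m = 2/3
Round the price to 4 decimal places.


dt = T/N = 0.750000; dx = sigma*sqrt(3*dt) = 0.630000
u = exp(dx) = 1.877611; d = 1/u = 0.532592
p_u = 0.148690, p_m = 0.666667, p_d = 0.184643
Discount per step: exp(-r*dt) = 0.957433
Stock lattice S(k, j) with j the centered position index:
  k=0: S(0,+0) = 8.5000
  k=1: S(1,-1) = 4.5270; S(1,+0) = 8.5000; S(1,+1) = 15.9597
  k=2: S(2,-2) = 2.4111; S(2,-1) = 4.5270; S(2,+0) = 8.5000; S(2,+1) = 15.9597; S(2,+2) = 29.9661
Terminal payoffs V(N, j) = max(K - S_T, 0):
  V(2,-2) = 6.678941; V(2,-1) = 4.562970; V(2,+0) = 0.590000; V(2,+1) = 0.000000; V(2,+2) = 0.000000
Backward induction: V(k, j) = exp(-r*dt) * [p_u * V(k+1, j+1) + p_m * V(k+1, j) + p_d * V(k+1, j-1)]
  V(1,-1) = exp(-r*dt) * [p_u*0.590000 + p_m*4.562970 + p_d*6.678941] = 4.177207
  V(1,+0) = exp(-r*dt) * [p_u*0.000000 + p_m*0.590000 + p_d*4.562970] = 1.183246
  V(1,+1) = exp(-r*dt) * [p_u*0.000000 + p_m*0.000000 + p_d*0.590000] = 0.104302
  V(0,+0) = exp(-r*dt) * [p_u*0.104302 + p_m*1.183246 + p_d*4.177207] = 1.508560

Answer: Price = V(0,0) = 1.5086


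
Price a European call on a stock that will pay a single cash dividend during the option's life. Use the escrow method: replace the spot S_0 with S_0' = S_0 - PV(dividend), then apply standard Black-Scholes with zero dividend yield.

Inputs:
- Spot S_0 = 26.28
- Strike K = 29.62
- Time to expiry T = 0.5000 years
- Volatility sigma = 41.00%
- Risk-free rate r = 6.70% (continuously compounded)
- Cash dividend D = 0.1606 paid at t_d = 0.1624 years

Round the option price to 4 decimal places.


Answer: Price = 2.0515

Derivation:
PV(D) = D * exp(-r * t_d) = 0.1606 * 0.98917818 = 0.15886202
S_0' = S_0 - PV(D) = 26.2800 - 0.15886202 = 26.12113798
d1 = (ln(S_0'/K) + (r + sigma^2/2)*T) / (sigma*sqrt(T)) = -0.17308573
d2 = d1 - sigma*sqrt(T) = -0.46299951
exp(-rT) = 0.96705491
N(d1) = 0.43129202; N(d2) = 0.32168236
C = S_0' * N(d1) - K * exp(-rT) * N(d2) = 26.12113798 * 0.43129202 - 29.6200 * 0.96705491 * 0.32168236 = 2.0515


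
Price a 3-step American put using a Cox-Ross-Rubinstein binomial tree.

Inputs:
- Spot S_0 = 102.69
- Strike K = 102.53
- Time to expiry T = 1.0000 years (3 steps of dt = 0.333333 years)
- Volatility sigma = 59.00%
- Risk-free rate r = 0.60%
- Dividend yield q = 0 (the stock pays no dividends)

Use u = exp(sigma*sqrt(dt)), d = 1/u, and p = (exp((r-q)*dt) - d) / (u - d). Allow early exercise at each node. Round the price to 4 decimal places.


dt = T/N = 0.333333
u = exp(sigma*sqrt(dt)) = 1.405842; d = 1/u = 0.711317
p = (exp((r-q)*dt) - d) / (u - d) = 0.418537
Discount per step: exp(-r*dt) = 0.998002
Stock lattice S(k, i) with i counting down-moves:
  k=0: S(0,0) = 102.6900
  k=1: S(1,0) = 144.3660; S(1,1) = 73.0452
  k=2: S(2,0) = 202.9558; S(2,1) = 102.6900; S(2,2) = 51.9583
  k=3: S(3,0) = 285.3238; S(3,1) = 144.3660; S(3,2) = 73.0452; S(3,3) = 36.9588
Terminal payoffs V(N, i) = max(K - S_T, 0):
  V(3,0) = 0.000000; V(3,1) = 0.000000; V(3,2) = 29.484825; V(3,3) = 65.571164
Backward induction: V(k, i) = exp(-r*dt) * [p * V(k+1, i) + (1-p) * V(k+1, i+1)]; then take max(V_cont, immediate exercise) for American.
  V(2,0) = exp(-r*dt) * [p*0.000000 + (1-p)*0.000000] = 0.000000; exercise = 0.000000; V(2,0) = max -> 0.000000
  V(2,1) = exp(-r*dt) * [p*0.000000 + (1-p)*29.484825] = 17.110069; exercise = 0.000000; V(2,1) = max -> 17.110069
  V(2,2) = exp(-r*dt) * [p*29.484825 + (1-p)*65.571164] = 50.366848; exercise = 50.571703; V(2,2) = max -> 50.571703
  V(1,0) = exp(-r*dt) * [p*0.000000 + (1-p)*17.110069] = 9.928988; exercise = 0.000000; V(1,0) = max -> 9.928988
  V(1,1) = exp(-r*dt) * [p*17.110069 + (1-p)*50.571703] = 36.493698; exercise = 29.484825; V(1,1) = max -> 36.493698
  V(0,0) = exp(-r*dt) * [p*9.928988 + (1-p)*36.493698] = 25.324674; exercise = 0.000000; V(0,0) = max -> 25.324674

Answer: Price = V(0,0) = 25.3247


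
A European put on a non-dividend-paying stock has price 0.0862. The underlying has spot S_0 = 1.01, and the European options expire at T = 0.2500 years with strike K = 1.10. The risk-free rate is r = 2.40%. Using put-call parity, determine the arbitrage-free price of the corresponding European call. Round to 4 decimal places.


Put-call parity: C - P = S_0 * exp(-qT) - K * exp(-rT).
S_0 * exp(-qT) = 1.0100 * 1.00000000 = 1.01000000
K * exp(-rT) = 1.1000 * 0.99401796 = 1.09341976
C = P + S*exp(-qT) - K*exp(-rT)
C = 0.0862 + 1.01000000 - 1.09341976 = 0.0028

Answer: Call price = 0.0028


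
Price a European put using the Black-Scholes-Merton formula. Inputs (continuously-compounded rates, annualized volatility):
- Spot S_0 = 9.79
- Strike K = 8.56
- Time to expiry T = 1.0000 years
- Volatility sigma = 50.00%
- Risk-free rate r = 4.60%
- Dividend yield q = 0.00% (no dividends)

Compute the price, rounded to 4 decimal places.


Answer: Price = 1.0771

Derivation:
d1 = (ln(S/K) + (r - q + 0.5*sigma^2) * T) / (sigma * sqrt(T)) = 0.61052253
d2 = d1 - sigma * sqrt(T) = 0.11052253
exp(-rT) = 0.95504196; exp(-qT) = 1.00000000
P = K * exp(-rT) * N(-d2) - S_0 * exp(-qT) * N(-d1)
N(-d1) = 0.27075786; N(-d2) = 0.45599749
P = 8.5600 * 0.95504196 * 0.45599749 - 9.7900 * 1.00000000 * 0.27075786 = 1.0771


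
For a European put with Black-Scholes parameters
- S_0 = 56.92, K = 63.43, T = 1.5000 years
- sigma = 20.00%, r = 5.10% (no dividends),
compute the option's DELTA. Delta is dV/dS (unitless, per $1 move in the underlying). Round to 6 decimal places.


d1 = -0.0073083075; d2 = -0.2522572818
phi(d1) = 0.3989316265; exp(-qT) = 1.0000000000; exp(-rT) = 0.9263529143
N(-d1) = 0.5029155669
Delta = -exp(-qT) * N(-d1) = -1.0000000000 * 0.5029155669 = -0.502916

Answer: Delta = -0.502916


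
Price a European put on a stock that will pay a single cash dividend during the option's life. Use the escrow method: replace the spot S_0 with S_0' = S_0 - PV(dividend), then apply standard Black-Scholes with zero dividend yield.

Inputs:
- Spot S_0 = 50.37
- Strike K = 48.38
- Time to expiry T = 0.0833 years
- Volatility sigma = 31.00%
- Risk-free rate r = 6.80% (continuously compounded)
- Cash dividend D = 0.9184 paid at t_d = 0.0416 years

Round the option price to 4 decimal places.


PV(D) = D * exp(-r * t_d) = 0.9184 * 0.99717520 = 0.91580570
S_0' = S_0 - PV(D) = 50.3700 - 0.91580570 = 49.45419430
d1 = (ln(S_0'/K) + (r + sigma^2/2)*T) / (sigma*sqrt(T)) = 0.35349102
d2 = d1 - sigma*sqrt(T) = 0.26401962
exp(-rT) = 0.99435161
N(-d1) = 0.36186018; N(-d2) = 0.39588240
P = K * exp(-rT) * N(-d2) - S_0' * N(-d1) = 48.3800 * 0.99435161 * 0.39588240 - 49.45419430 * 0.36186018 = 1.1491

Answer: Price = 1.1491


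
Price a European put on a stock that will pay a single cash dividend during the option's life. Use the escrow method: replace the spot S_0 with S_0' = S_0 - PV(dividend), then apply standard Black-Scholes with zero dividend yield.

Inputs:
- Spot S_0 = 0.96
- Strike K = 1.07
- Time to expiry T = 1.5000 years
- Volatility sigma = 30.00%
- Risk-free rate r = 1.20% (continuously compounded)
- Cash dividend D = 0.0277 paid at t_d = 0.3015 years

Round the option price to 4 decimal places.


Answer: Price = 0.2113

Derivation:
PV(D) = D * exp(-r * t_d) = 0.0277 * 0.99638854 = 0.02759996
S_0' = S_0 - PV(D) = 0.9600 - 0.02759996 = 0.93240004
d1 = (ln(S_0'/K) + (r + sigma^2/2)*T) / (sigma*sqrt(T)) = -0.14193971
d2 = d1 - sigma*sqrt(T) = -0.50936317
exp(-rT) = 0.98216103
N(-d1) = 0.55643619; N(-d2) = 0.69475116
P = K * exp(-rT) * N(-d2) - S_0' * N(-d1) = 1.0700 * 0.98216103 * 0.69475116 - 0.93240004 * 0.55643619 = 0.2113


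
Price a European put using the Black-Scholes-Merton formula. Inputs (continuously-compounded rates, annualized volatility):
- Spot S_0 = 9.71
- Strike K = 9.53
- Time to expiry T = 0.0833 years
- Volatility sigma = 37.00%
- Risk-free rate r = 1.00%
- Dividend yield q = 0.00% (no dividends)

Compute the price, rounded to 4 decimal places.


d1 = (ln(S/K) + (r - q + 0.5*sigma^2) * T) / (sigma * sqrt(T)) = 0.23641558
d2 = d1 - sigma * sqrt(T) = 0.12962714
exp(-rT) = 0.99916735; exp(-qT) = 1.00000000
P = K * exp(-rT) * N(-d2) - S_0 * exp(-qT) * N(-d1)
N(-d1) = 0.40655511; N(-d2) = 0.44843071
P = 9.5300 * 0.99916735 * 0.44843071 - 9.7100 * 1.00000000 * 0.40655511 = 0.3223

Answer: Price = 0.3223


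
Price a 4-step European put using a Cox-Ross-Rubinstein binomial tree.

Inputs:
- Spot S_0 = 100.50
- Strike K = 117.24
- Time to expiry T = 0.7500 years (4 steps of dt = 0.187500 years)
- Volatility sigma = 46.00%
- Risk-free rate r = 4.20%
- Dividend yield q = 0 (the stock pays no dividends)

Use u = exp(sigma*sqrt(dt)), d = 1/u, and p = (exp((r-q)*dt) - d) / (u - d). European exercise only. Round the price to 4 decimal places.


Answer: Price = V(0,0) = 25.0282

Derivation:
dt = T/N = 0.187500
u = exp(sigma*sqrt(dt)) = 1.220409; d = 1/u = 0.819398
p = (exp((r-q)*dt) - d) / (u - d) = 0.470083
Discount per step: exp(-r*dt) = 0.992156
Stock lattice S(k, i) with i counting down-moves:
  k=0: S(0,0) = 100.5000
  k=1: S(1,0) = 122.6511; S(1,1) = 82.3495
  k=2: S(2,0) = 149.6845; S(2,1) = 100.5000; S(2,2) = 67.4769
  k=3: S(3,0) = 182.6762; S(3,1) = 122.6511; S(3,2) = 82.3495; S(3,3) = 55.2904
  k=4: S(4,0) = 222.9396; S(4,1) = 149.6845; S(4,2) = 100.5000; S(4,3) = 67.4769; S(4,4) = 45.3049
Terminal payoffs V(N, i) = max(K - S_T, 0):
  V(4,0) = 0.000000; V(4,1) = 0.000000; V(4,2) = 16.740000; V(4,3) = 49.763051; V(4,4) = 71.935138
Backward induction: V(k, i) = exp(-r*dt) * [p * V(k+1, i) + (1-p) * V(k+1, i+1)].
  V(3,0) = exp(-r*dt) * [p*0.000000 + (1-p)*0.000000] = 0.000000
  V(3,1) = exp(-r*dt) * [p*0.000000 + (1-p)*16.740000] = 8.801229
  V(3,2) = exp(-r*dt) * [p*16.740000 + (1-p)*49.763051] = 33.970902
  V(3,3) = exp(-r*dt) * [p*49.763051 + (1-p)*71.935138] = 61.029911
  V(2,0) = exp(-r*dt) * [p*0.000000 + (1-p)*8.801229] = 4.627337
  V(2,1) = exp(-r*dt) * [p*8.801229 + (1-p)*33.970902] = 21.965408
  V(2,2) = exp(-r*dt) * [p*33.970902 + (1-p)*61.029911] = 47.930986
  V(1,0) = exp(-r*dt) * [p*4.627337 + (1-p)*21.965408] = 13.706711
  V(1,1) = exp(-r*dt) * [p*21.965408 + (1-p)*47.930986] = 35.444782
  V(0,0) = exp(-r*dt) * [p*13.706711 + (1-p)*35.444782] = 25.028211


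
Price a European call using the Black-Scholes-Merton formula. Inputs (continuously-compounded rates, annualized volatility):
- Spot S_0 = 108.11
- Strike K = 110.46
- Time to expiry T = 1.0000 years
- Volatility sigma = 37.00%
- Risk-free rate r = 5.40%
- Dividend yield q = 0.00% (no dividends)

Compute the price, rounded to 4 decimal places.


d1 = (ln(S/K) + (r - q + 0.5*sigma^2) * T) / (sigma * sqrt(T)) = 0.27282639
d2 = d1 - sigma * sqrt(T) = -0.09717361
exp(-rT) = 0.94743211; exp(-qT) = 1.00000000
C = S_0 * exp(-qT) * N(d1) - K * exp(-rT) * N(d2)
N(d1) = 0.60750666; N(d2) = 0.46129426
C = 108.1100 * 1.00000000 * 0.60750666 - 110.4600 * 0.94743211 * 0.46129426 = 17.4016

Answer: Price = 17.4016


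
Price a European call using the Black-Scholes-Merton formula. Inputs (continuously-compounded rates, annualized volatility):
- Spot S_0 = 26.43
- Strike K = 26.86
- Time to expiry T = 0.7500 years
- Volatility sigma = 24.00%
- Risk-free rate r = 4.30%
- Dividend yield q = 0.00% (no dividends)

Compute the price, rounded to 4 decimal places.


d1 = (ln(S/K) + (r - q + 0.5*sigma^2) * T) / (sigma * sqrt(T)) = 0.18143972
d2 = d1 - sigma * sqrt(T) = -0.02640638
exp(-rT) = 0.96826449; exp(-qT) = 1.00000000
C = S_0 * exp(-qT) * N(d1) - K * exp(-rT) * N(d2)
N(d1) = 0.57198878; N(d2) = 0.48946660
C = 26.4300 * 1.00000000 * 0.57198878 - 26.8600 * 0.96826449 * 0.48946660 = 2.3878

Answer: Price = 2.3878


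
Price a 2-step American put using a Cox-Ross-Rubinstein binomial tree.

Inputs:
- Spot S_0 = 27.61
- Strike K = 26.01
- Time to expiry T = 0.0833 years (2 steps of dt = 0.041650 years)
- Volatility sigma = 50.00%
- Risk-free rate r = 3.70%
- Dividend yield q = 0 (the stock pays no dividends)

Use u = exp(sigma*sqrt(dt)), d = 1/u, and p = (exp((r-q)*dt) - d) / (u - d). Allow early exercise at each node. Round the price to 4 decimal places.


Answer: Price = V(0,0) = 0.9352

Derivation:
dt = T/N = 0.041650
u = exp(sigma*sqrt(dt)) = 1.107430; d = 1/u = 0.902992
p = (exp((r-q)*dt) - d) / (u - d) = 0.482056
Discount per step: exp(-r*dt) = 0.998460
Stock lattice S(k, i) with i counting down-moves:
  k=0: S(0,0) = 27.6100
  k=1: S(1,0) = 30.5761; S(1,1) = 24.9316
  k=2: S(2,0) = 33.8609; S(2,1) = 27.6100; S(2,2) = 22.5130
Terminal payoffs V(N, i) = max(K - S_T, 0):
  V(2,0) = 0.000000; V(2,1) = 0.000000; V(2,2) = 3.496960
Backward induction: V(k, i) = exp(-r*dt) * [p * V(k+1, i) + (1-p) * V(k+1, i+1)]; then take max(V_cont, immediate exercise) for American.
  V(1,0) = exp(-r*dt) * [p*0.000000 + (1-p)*0.000000] = 0.000000; exercise = 0.000000; V(1,0) = max -> 0.000000
  V(1,1) = exp(-r*dt) * [p*0.000000 + (1-p)*3.496960] = 1.808442; exercise = 1.078393; V(1,1) = max -> 1.808442
  V(0,0) = exp(-r*dt) * [p*0.000000 + (1-p)*1.808442] = 0.935230; exercise = 0.000000; V(0,0) = max -> 0.935230


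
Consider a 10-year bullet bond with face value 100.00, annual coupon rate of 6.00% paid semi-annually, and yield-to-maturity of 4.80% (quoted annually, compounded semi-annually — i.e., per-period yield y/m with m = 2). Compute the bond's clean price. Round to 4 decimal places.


Answer: Price = 109.4425

Derivation:
Coupon per period c = face * coupon_rate / m = 3.000000
Periods per year m = 2; per-period yield y/m = 0.024000
Number of cashflows N = 20
Cashflows (t years, CF_t, discount factor 1/(1+y/m)^(m*t), PV):
  t = 0.5000: CF_t = 3.000000, DF = 0.976562, PV = 2.929688
  t = 1.0000: CF_t = 3.000000, DF = 0.953674, PV = 2.861023
  t = 1.5000: CF_t = 3.000000, DF = 0.931323, PV = 2.793968
  t = 2.0000: CF_t = 3.000000, DF = 0.909495, PV = 2.728484
  t = 2.5000: CF_t = 3.000000, DF = 0.888178, PV = 2.664535
  t = 3.0000: CF_t = 3.000000, DF = 0.867362, PV = 2.602085
  t = 3.5000: CF_t = 3.000000, DF = 0.847033, PV = 2.541099
  t = 4.0000: CF_t = 3.000000, DF = 0.827181, PV = 2.481542
  t = 4.5000: CF_t = 3.000000, DF = 0.807794, PV = 2.423381
  t = 5.0000: CF_t = 3.000000, DF = 0.788861, PV = 2.366583
  t = 5.5000: CF_t = 3.000000, DF = 0.770372, PV = 2.311116
  t = 6.0000: CF_t = 3.000000, DF = 0.752316, PV = 2.256949
  t = 6.5000: CF_t = 3.000000, DF = 0.734684, PV = 2.204052
  t = 7.0000: CF_t = 3.000000, DF = 0.717465, PV = 2.152394
  t = 7.5000: CF_t = 3.000000, DF = 0.700649, PV = 2.101948
  t = 8.0000: CF_t = 3.000000, DF = 0.684228, PV = 2.052683
  t = 8.5000: CF_t = 3.000000, DF = 0.668191, PV = 2.004574
  t = 9.0000: CF_t = 3.000000, DF = 0.652530, PV = 1.957591
  t = 9.5000: CF_t = 3.000000, DF = 0.637237, PV = 1.911710
  t = 10.0000: CF_t = 103.000000, DF = 0.622302, PV = 64.097057
Price P = sum_t PV_t = 109.442462


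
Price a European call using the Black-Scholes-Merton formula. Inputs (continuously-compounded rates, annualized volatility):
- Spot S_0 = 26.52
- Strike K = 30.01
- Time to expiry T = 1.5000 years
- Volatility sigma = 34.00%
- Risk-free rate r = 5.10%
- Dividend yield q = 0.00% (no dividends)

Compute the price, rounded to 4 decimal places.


d1 = (ln(S/K) + (r - q + 0.5*sigma^2) * T) / (sigma * sqrt(T)) = 0.09502221
d2 = d1 - sigma * sqrt(T) = -0.32139105
exp(-rT) = 0.92635291; exp(-qT) = 1.00000000
C = S_0 * exp(-qT) * N(d1) - K * exp(-rT) * N(d2)
N(d1) = 0.53785141; N(d2) = 0.37395703
C = 26.5200 * 1.00000000 * 0.53785141 - 30.0100 * 0.92635291 * 0.37395703 = 3.8679

Answer: Price = 3.8679


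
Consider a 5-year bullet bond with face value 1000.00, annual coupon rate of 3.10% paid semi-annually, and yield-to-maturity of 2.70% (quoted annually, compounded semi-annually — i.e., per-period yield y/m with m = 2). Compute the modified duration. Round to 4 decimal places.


Answer: Modified duration = 4.6116

Derivation:
Coupon per period c = face * coupon_rate / m = 15.500000
Periods per year m = 2; per-period yield y/m = 0.013500
Number of cashflows N = 10
Cashflows (t years, CF_t, discount factor 1/(1+y/m)^(m*t), PV):
  t = 0.5000: CF_t = 15.500000, DF = 0.986680, PV = 15.293537
  t = 1.0000: CF_t = 15.500000, DF = 0.973537, PV = 15.089825
  t = 1.5000: CF_t = 15.500000, DF = 0.960569, PV = 14.888825
  t = 2.0000: CF_t = 15.500000, DF = 0.947774, PV = 14.690504
  t = 2.5000: CF_t = 15.500000, DF = 0.935150, PV = 14.494824
  t = 3.0000: CF_t = 15.500000, DF = 0.922694, PV = 14.301750
  t = 3.5000: CF_t = 15.500000, DF = 0.910403, PV = 14.111248
  t = 4.0000: CF_t = 15.500000, DF = 0.898276, PV = 13.923284
  t = 4.5000: CF_t = 15.500000, DF = 0.886311, PV = 13.737823
  t = 5.0000: CF_t = 1015.500000, DF = 0.874505, PV = 888.060181
Price P = sum_t PV_t = 1018.591800
First compute Macaulay numerator sum_t t * PV_t:
  t * PV_t at t = 0.5000: 7.646769
  t * PV_t at t = 1.0000: 15.089825
  t * PV_t at t = 1.5000: 22.333238
  t * PV_t at t = 2.0000: 29.381007
  t * PV_t at t = 2.5000: 36.237059
  t * PV_t at t = 3.0000: 42.905250
  t * PV_t at t = 3.5000: 49.389368
  t * PV_t at t = 4.0000: 55.693135
  t * PV_t at t = 4.5000: 61.820204
  t * PV_t at t = 5.0000: 4440.300904
Macaulay duration D = 4760.796759 / 1018.591800 = 4.673901
Modified duration = D / (1 + y/m) = 4.673901 / (1 + 0.013500) = 4.611643


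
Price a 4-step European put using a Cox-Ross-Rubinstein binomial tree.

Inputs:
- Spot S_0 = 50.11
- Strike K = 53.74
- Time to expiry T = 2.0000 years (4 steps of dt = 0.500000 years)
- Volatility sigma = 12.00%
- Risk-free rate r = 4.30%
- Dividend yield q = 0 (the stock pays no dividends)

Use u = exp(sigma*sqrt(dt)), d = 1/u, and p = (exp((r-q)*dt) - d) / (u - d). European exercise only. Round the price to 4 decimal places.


Answer: Price = V(0,0) = 3.0855

Derivation:
dt = T/N = 0.500000
u = exp(sigma*sqrt(dt)) = 1.088557; d = 1/u = 0.918647
p = (exp((r-q)*dt) - d) / (u - d) = 0.606708
Discount per step: exp(-r*dt) = 0.978729
Stock lattice S(k, i) with i counting down-moves:
  k=0: S(0,0) = 50.1100
  k=1: S(1,0) = 54.5476; S(1,1) = 46.0334
  k=2: S(2,0) = 59.3781; S(2,1) = 50.1100; S(2,2) = 42.2885
  k=3: S(3,0) = 64.6365; S(3,1) = 54.5476; S(3,2) = 46.0334; S(3,3) = 38.8482
  k=4: S(4,0) = 70.3605; S(4,1) = 59.3781; S(4,2) = 50.1100; S(4,3) = 42.2885; S(4,4) = 35.6878
Terminal payoffs V(N, i) = max(K - S_T, 0):
  V(4,0) = 0.000000; V(4,1) = 0.000000; V(4,2) = 3.630000; V(4,3) = 11.451509; V(4,4) = 18.052184
Backward induction: V(k, i) = exp(-r*dt) * [p * V(k+1, i) + (1-p) * V(k+1, i+1)].
  V(3,0) = exp(-r*dt) * [p*0.000000 + (1-p)*0.000000] = 0.000000
  V(3,1) = exp(-r*dt) * [p*0.000000 + (1-p)*3.630000] = 1.397284
  V(3,2) = exp(-r*dt) * [p*3.630000 + (1-p)*11.451509] = 6.563497
  V(3,3) = exp(-r*dt) * [p*11.451509 + (1-p)*18.052184] = 13.748706
  V(2,0) = exp(-r*dt) * [p*0.000000 + (1-p)*1.397284] = 0.537852
  V(2,1) = exp(-r*dt) * [p*1.397284 + (1-p)*6.563497] = 3.356177
  V(2,2) = exp(-r*dt) * [p*6.563497 + (1-p)*13.748706] = 9.189667
  V(1,0) = exp(-r*dt) * [p*0.537852 + (1-p)*3.356177] = 1.611260
  V(1,1) = exp(-r*dt) * [p*3.356177 + (1-p)*9.189667] = 5.530256
  V(0,0) = exp(-r*dt) * [p*1.611260 + (1-p)*5.530256] = 3.085515


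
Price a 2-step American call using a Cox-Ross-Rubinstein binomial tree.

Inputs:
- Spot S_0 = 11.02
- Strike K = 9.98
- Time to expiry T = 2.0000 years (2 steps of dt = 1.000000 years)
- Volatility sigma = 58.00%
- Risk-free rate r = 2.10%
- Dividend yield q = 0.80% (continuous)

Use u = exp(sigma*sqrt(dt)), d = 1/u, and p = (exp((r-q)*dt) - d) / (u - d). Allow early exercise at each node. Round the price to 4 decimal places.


Answer: Price = V(0,0) = 3.7621

Derivation:
dt = T/N = 1.000000
u = exp(sigma*sqrt(dt)) = 1.786038; d = 1/u = 0.559898
p = (exp((r-q)*dt) - d) / (u - d) = 0.369604
Discount per step: exp(-r*dt) = 0.979219
Stock lattice S(k, i) with i counting down-moves:
  k=0: S(0,0) = 11.0200
  k=1: S(1,0) = 19.6821; S(1,1) = 6.1701
  k=2: S(2,0) = 35.1531; S(2,1) = 11.0200; S(2,2) = 3.4546
Terminal payoffs V(N, i) = max(S_T - K, 0):
  V(2,0) = 25.173065; V(2,1) = 1.040000; V(2,2) = 0.000000
Backward induction: V(k, i) = exp(-r*dt) * [p * V(k+1, i) + (1-p) * V(k+1, i+1)]; then take max(V_cont, immediate exercise) for American.
  V(1,0) = exp(-r*dt) * [p*25.173065 + (1-p)*1.040000] = 9.752709; exercise = 9.702144; V(1,0) = max -> 9.752709
  V(1,1) = exp(-r*dt) * [p*1.040000 + (1-p)*0.000000] = 0.376400; exercise = 0.000000; V(1,1) = max -> 0.376400
  V(0,0) = exp(-r*dt) * [p*9.752709 + (1-p)*0.376400] = 3.762084; exercise = 1.040000; V(0,0) = max -> 3.762084


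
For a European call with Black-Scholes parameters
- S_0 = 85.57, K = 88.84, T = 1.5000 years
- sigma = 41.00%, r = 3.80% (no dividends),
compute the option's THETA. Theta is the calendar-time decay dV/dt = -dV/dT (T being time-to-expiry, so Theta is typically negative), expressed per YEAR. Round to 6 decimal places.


d1 = 0.2899016026; d2 = -0.2122437947
phi(d1) = 0.3825254841; exp(-qT) = 1.0000000000; exp(-rT) = 0.9445940694
Theta = -S*exp(-qT)*phi(d1)*sigma/(2*sqrt(T)) - r*K*exp(-rT)*N(d2) + q*S*exp(-qT)*N(d1)
N(d1) = 0.6140542422; N(d2) = 0.4159584209; sqrt(T) = 1.2247448714
Term 1 = -85.5700 * 1.0000000000 * 0.3825254841 * 0.4100 / (2 * 1.2247448714) = -5.4788591648
Term 2 = -0.0380 * 88.8400 * 0.9445940694 * 0.4159584209 = -1.3264389980
Term 3 = 0 (no dividend yield, q = 0)
Theta = -5.4788591648 + (-1.3264389980) + (0.0000000000) = -6.805298

Answer: Theta = -6.805298


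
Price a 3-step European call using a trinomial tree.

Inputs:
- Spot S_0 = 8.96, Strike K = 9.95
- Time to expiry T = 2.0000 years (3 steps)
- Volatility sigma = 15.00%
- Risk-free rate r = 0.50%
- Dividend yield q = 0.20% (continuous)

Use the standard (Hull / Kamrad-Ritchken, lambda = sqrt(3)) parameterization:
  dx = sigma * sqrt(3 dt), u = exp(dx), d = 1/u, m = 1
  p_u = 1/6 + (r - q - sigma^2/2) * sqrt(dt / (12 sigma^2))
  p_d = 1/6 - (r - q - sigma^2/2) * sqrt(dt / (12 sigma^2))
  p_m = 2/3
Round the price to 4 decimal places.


dt = T/N = 0.666667; dx = sigma*sqrt(3*dt) = 0.212132
u = exp(dx) = 1.236311; d = 1/u = 0.808858
p_u = 0.153703, p_m = 0.666667, p_d = 0.179630
Discount per step: exp(-r*dt) = 0.996672
Stock lattice S(k, j) with j the centered position index:
  k=0: S(0,+0) = 8.9600
  k=1: S(1,-1) = 7.2474; S(1,+0) = 8.9600; S(1,+1) = 11.0773
  k=2: S(2,-2) = 5.8621; S(2,-1) = 7.2474; S(2,+0) = 8.9600; S(2,+1) = 11.0773; S(2,+2) = 13.6950
  k=3: S(3,-3) = 4.7416; S(3,-2) = 5.8621; S(3,-1) = 7.2474; S(3,+0) = 8.9600; S(3,+1) = 11.0773; S(3,+2) = 13.6950; S(3,+3) = 16.9313
Terminal payoffs V(N, j) = max(S_T - K, 0):
  V(3,-3) = 0.000000; V(3,-2) = 0.000000; V(3,-1) = 0.000000; V(3,+0) = 0.000000; V(3,+1) = 1.127348; V(3,+2) = 3.745048; V(3,+3) = 6.981340
Backward induction: V(k, j) = exp(-r*dt) * [p_u * V(k+1, j+1) + p_m * V(k+1, j) + p_d * V(k+1, j-1)]
  V(2,-2) = exp(-r*dt) * [p_u*0.000000 + p_m*0.000000 + p_d*0.000000] = 0.000000
  V(2,-1) = exp(-r*dt) * [p_u*0.000000 + p_m*0.000000 + p_d*0.000000] = 0.000000
  V(2,+0) = exp(-r*dt) * [p_u*1.127348 + p_m*0.000000 + p_d*0.000000] = 0.172700
  V(2,+1) = exp(-r*dt) * [p_u*3.745048 + p_m*1.127348 + p_d*0.000000] = 1.322774
  V(2,+2) = exp(-r*dt) * [p_u*6.981340 + p_m*3.745048 + p_d*1.127348] = 3.759704
  V(1,-1) = exp(-r*dt) * [p_u*0.172700 + p_m*0.000000 + p_d*0.000000] = 0.026456
  V(1,+0) = exp(-r*dt) * [p_u*1.322774 + p_m*0.172700 + p_d*0.000000] = 0.317388
  V(1,+1) = exp(-r*dt) * [p_u*3.759704 + p_m*1.322774 + p_d*0.172700] = 1.485788
  V(0,+0) = exp(-r*dt) * [p_u*1.485788 + p_m*0.317388 + p_d*0.026456] = 0.443235

Answer: Price = V(0,0) = 0.4432


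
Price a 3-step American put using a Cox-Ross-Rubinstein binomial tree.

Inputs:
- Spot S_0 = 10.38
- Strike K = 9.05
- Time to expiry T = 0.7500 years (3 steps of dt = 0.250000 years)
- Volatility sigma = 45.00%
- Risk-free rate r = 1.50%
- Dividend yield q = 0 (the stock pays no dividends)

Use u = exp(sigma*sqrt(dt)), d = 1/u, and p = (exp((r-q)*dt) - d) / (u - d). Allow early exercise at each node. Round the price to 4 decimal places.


dt = T/N = 0.250000
u = exp(sigma*sqrt(dt)) = 1.252323; d = 1/u = 0.798516
p = (exp((r-q)*dt) - d) / (u - d) = 0.452265
Discount per step: exp(-r*dt) = 0.996257
Stock lattice S(k, i) with i counting down-moves:
  k=0: S(0,0) = 10.3800
  k=1: S(1,0) = 12.9991; S(1,1) = 8.2886
  k=2: S(2,0) = 16.2791; S(2,1) = 10.3800; S(2,2) = 6.6186
  k=3: S(3,0) = 20.3867; S(3,1) = 12.9991; S(3,2) = 8.2886; S(3,3) = 5.2850
Terminal payoffs V(N, i) = max(K - S_T, 0):
  V(3,0) = 0.000000; V(3,1) = 0.000000; V(3,2) = 0.761402; V(3,3) = 3.764956
Backward induction: V(k, i) = exp(-r*dt) * [p * V(k+1, i) + (1-p) * V(k+1, i+1)]; then take max(V_cont, immediate exercise) for American.
  V(2,0) = exp(-r*dt) * [p*0.000000 + (1-p)*0.000000] = 0.000000; exercise = 0.000000; V(2,0) = max -> 0.000000
  V(2,1) = exp(-r*dt) * [p*0.000000 + (1-p)*0.761402] = 0.415485; exercise = 0.000000; V(2,1) = max -> 0.415485
  V(2,2) = exp(-r*dt) * [p*0.761402 + (1-p)*3.764956] = 2.397546; exercise = 2.431420; V(2,2) = max -> 2.431420
  V(1,0) = exp(-r*dt) * [p*0.000000 + (1-p)*0.415485] = 0.226724; exercise = 0.000000; V(1,0) = max -> 0.226724
  V(1,1) = exp(-r*dt) * [p*0.415485 + (1-p)*2.431420] = 1.513995; exercise = 0.761402; V(1,1) = max -> 1.513995
  V(0,0) = exp(-r*dt) * [p*0.226724 + (1-p)*1.513995] = 0.928320; exercise = 0.000000; V(0,0) = max -> 0.928320

Answer: Price = V(0,0) = 0.9283
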